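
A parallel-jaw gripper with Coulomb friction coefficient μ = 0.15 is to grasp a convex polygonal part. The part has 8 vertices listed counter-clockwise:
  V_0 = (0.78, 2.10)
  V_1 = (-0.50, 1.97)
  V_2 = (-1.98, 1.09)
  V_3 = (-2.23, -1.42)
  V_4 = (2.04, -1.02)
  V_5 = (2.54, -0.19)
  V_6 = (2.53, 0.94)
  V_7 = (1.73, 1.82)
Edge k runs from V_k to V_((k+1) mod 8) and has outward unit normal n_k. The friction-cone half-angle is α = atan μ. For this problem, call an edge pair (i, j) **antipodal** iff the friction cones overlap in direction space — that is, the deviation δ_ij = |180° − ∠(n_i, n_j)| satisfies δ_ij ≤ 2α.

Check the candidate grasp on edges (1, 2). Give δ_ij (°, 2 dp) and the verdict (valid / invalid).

α = atan 0.15 = 8.53°;  2α = 17.06°
edge 1: e_1 = (-1.48, -0.88);  n_1 = (-0.5111, +0.8595)
edge 2: e_2 = (-0.25, -2.51);  n_2 = (-0.9951, +0.0991)
∠(n_1, n_2) = 53.58°
δ = |180° − 53.58°| = 126.42°
126.42° > 2α = 17.06°  →  invalid

δ = 126.42°, invalid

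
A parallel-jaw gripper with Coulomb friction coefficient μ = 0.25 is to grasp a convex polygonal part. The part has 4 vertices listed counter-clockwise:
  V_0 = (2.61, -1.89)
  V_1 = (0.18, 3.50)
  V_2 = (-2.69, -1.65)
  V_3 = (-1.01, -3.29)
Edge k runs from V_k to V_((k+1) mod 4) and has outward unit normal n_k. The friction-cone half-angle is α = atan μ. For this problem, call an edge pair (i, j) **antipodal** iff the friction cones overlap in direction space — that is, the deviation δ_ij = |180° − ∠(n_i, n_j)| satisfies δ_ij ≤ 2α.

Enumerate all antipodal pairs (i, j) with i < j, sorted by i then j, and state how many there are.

α = atan 0.25 = 14.04°;  2α = 28.07°
n_0 = (+0.9116, +0.4110)
n_1 = (-0.8735, +0.4868)
n_2 = (-0.6985, -0.7156)
n_3 = (+0.3607, -0.9327)
  (0,1): δ = 53.40°  ·
  (0,2): δ = 21.42°  ✓
  (0,3): δ = 86.88°  ·
  (1,2): δ = 105.18°  ·
  (1,3): δ = 39.73°  ·
  (2,3): δ = 114.55°  ·
antipodal pairs: 1

count = 1; pairs: (0,2)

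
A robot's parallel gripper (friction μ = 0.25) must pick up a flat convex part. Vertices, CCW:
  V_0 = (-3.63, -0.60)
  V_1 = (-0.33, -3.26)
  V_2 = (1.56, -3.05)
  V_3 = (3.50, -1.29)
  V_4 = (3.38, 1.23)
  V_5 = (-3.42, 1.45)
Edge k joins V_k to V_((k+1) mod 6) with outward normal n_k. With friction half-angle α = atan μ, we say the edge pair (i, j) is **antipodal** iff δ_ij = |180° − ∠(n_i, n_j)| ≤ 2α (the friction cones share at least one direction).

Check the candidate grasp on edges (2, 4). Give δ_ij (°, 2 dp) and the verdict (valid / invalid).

δ = 44.07°, invalid

α = atan 0.25 = 14.04°;  2α = 28.07°
edge 2: e_2 = (+1.94, +1.76);  n_2 = (+0.6719, -0.7406)
edge 4: e_4 = (-6.80, +0.22);  n_4 = (+0.0323, +0.9995)
∠(n_2, n_4) = 135.93°
δ = |180° − 135.93°| = 44.07°
44.07° > 2α = 28.07°  →  invalid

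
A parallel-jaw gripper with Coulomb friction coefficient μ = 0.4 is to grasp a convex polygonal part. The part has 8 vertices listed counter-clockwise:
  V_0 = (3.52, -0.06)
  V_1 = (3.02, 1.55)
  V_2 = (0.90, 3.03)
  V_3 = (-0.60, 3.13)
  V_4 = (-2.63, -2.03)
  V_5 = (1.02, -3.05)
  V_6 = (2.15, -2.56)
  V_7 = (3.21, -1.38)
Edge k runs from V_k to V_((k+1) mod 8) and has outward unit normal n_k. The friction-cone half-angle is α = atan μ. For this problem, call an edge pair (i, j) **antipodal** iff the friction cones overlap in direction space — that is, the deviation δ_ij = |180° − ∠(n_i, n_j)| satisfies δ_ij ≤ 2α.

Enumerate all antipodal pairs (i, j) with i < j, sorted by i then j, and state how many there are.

α = atan 0.4 = 21.80°;  2α = 43.60°
n_0 = (+0.9550, +0.2966)
n_1 = (+0.5724, +0.8200)
n_2 = (+0.0665, +0.9978)
n_3 = (-0.9306, +0.3661)
n_4 = (-0.2691, -0.9631)
n_5 = (+0.3978, -0.9175)
n_6 = (+0.7439, -0.6683)
n_7 = (+0.9735, -0.2286)
  (0,1): δ = 142.17°  ·
  (0,2): δ = 111.07°  ·
  (0,3): δ = 38.73°  ✓
  (0,4): δ = 57.13°  ·
  (0,5): δ = 96.19°  ·
  (0,6): δ = 120.81°  ·
  (0,7): δ = 149.53°  ·
  (1,2): δ = 148.89°  ·
  (1,3): δ = 76.56°  ·
  (1,4): δ = 19.31°  ✓
  (1,5): δ = 58.36°  ·
  (1,6): δ = 82.99°  ·
  (1,7): δ = 111.70°  ·
  (2,3): δ = 107.66°  ·
  (2,4): δ = 11.80°  ✓
  (2,5): δ = 27.26°  ✓
  (2,6): δ = 51.88°  ·
  (2,7): δ = 80.60°  ·
  (3,4): δ = 84.14°  ·
  (3,5): δ = 45.08°  ·
  (3,6): δ = 20.46°  ✓
  (3,7): δ = 8.26°  ✓
  (4,5): δ = 140.94°  ·
  (4,6): δ = 116.32°  ·
  (4,7): δ = 87.60°  ·
  (5,6): δ = 155.38°  ·
  (5,7): δ = 126.66°  ·
  (6,7): δ = 151.28°  ·
antipodal pairs: 6

count = 6; pairs: (0,3), (1,4), (2,4), (2,5), (3,6), (3,7)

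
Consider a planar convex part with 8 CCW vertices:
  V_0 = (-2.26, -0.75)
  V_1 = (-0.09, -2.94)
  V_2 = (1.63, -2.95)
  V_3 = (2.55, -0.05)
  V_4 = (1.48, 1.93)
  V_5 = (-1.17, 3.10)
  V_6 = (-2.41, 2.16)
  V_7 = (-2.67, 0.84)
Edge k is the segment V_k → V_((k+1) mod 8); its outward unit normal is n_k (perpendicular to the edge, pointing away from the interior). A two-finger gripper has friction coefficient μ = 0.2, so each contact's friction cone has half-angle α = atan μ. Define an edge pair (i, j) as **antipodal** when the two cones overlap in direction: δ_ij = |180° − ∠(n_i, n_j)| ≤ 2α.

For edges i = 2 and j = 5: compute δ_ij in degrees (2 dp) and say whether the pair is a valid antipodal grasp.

δ = 35.23°, invalid

α = atan 0.2 = 11.31°;  2α = 22.62°
edge 2: e_2 = (+0.92, +2.90);  n_2 = (+0.9532, -0.3024)
edge 5: e_5 = (-1.24, -0.94);  n_5 = (-0.6041, +0.7969)
∠(n_2, n_5) = 144.77°
δ = |180° − 144.77°| = 35.23°
35.23° > 2α = 22.62°  →  invalid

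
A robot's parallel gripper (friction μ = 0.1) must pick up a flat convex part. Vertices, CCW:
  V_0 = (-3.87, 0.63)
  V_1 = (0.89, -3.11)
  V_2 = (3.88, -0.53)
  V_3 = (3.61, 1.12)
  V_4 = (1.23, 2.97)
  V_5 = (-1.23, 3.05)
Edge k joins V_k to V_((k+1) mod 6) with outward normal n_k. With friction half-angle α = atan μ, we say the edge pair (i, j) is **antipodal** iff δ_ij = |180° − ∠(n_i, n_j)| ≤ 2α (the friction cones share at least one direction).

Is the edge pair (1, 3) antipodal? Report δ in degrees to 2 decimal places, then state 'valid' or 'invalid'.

α = atan 0.1 = 5.71°;  2α = 11.42°
edge 1: e_1 = (+2.99, +2.58);  n_1 = (+0.6533, -0.7571)
edge 3: e_3 = (-2.38, +1.85);  n_3 = (+0.6137, +0.7895)
∠(n_1, n_3) = 101.35°
δ = |180° − 101.35°| = 78.65°
78.65° > 2α = 11.42°  →  invalid

δ = 78.65°, invalid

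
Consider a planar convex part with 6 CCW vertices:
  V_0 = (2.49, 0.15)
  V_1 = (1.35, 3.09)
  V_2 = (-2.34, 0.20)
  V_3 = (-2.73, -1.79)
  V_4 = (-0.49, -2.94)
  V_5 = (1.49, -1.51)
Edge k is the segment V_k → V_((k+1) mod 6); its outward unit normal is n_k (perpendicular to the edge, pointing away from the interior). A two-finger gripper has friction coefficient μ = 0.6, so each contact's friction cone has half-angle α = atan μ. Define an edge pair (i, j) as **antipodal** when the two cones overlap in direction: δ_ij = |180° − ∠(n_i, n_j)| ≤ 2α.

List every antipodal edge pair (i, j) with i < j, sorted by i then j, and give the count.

α = atan 0.6 = 30.96°;  2α = 61.93°
n_0 = (+0.9324, +0.3615)
n_1 = (-0.6166, +0.7873)
n_2 = (-0.9813, +0.1923)
n_3 = (-0.4567, -0.8896)
n_4 = (+0.5855, -0.8107)
n_5 = (+0.8566, -0.5160)
  (0,1): δ = 73.13°  ·
  (0,2): δ = 32.28°  ✓
  (0,3): δ = 41.63°  ✓
  (0,4): δ = 104.64°  ·
  (0,5): δ = 127.74°  ·
  (1,2): δ = 139.16°  ·
  (1,3): δ = 65.24°  ·
  (1,4): δ = 2.23°  ✓
  (1,5): δ = 20.87°  ✓
  (2,3): δ = 106.09°  ·
  (2,4): δ = 43.07°  ✓
  (2,5): δ = 19.98°  ✓
  (3,4): δ = 116.99°  ·
  (3,5): δ = 93.89°  ·
  (4,5): δ = 156.90°  ·
antipodal pairs: 6

count = 6; pairs: (0,2), (0,3), (1,4), (1,5), (2,4), (2,5)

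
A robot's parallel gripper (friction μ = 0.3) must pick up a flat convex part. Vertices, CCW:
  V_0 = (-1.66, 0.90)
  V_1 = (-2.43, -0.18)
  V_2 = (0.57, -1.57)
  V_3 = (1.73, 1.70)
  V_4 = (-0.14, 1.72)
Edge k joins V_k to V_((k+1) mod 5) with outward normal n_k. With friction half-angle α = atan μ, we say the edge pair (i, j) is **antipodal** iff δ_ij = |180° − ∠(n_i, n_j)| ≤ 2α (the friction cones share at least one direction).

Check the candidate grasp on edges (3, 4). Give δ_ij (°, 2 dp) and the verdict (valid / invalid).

α = atan 0.3 = 16.70°;  2α = 33.40°
edge 3: e_3 = (-1.87, +0.02);  n_3 = (+0.0107, +0.9999)
edge 4: e_4 = (-1.52, -0.82);  n_4 = (-0.4748, +0.8801)
∠(n_3, n_4) = 28.96°
δ = |180° − 28.96°| = 151.04°
151.04° > 2α = 33.40°  →  invalid

δ = 151.04°, invalid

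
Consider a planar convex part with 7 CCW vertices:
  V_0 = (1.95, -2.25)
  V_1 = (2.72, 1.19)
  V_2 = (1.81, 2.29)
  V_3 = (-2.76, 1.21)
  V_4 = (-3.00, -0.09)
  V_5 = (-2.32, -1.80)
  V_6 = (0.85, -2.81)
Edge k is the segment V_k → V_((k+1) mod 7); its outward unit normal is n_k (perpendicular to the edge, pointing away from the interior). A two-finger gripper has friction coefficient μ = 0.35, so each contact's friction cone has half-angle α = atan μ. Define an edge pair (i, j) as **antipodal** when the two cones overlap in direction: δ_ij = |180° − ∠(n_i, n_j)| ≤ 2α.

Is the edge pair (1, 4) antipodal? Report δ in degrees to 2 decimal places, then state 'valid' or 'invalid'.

α = atan 0.35 = 19.29°;  2α = 38.58°
edge 1: e_1 = (-0.91, +1.10);  n_1 = (+0.7705, +0.6374)
edge 4: e_4 = (+0.68, -1.71);  n_4 = (-0.9292, -0.3695)
∠(n_1, n_4) = 162.09°
δ = |180° − 162.09°| = 17.91°
17.91° ≤ 2α = 38.58°  →  valid

δ = 17.91°, valid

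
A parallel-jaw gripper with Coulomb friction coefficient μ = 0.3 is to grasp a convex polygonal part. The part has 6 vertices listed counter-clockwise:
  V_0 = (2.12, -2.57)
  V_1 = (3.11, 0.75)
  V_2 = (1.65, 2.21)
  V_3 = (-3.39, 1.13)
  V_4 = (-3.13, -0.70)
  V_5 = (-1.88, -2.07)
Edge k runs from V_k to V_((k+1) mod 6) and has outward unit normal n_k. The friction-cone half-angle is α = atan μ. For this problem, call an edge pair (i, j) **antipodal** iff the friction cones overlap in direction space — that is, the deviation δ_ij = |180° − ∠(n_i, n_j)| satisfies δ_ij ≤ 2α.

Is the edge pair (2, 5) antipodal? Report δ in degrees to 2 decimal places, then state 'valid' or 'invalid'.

δ = 19.22°, valid

α = atan 0.3 = 16.70°;  2α = 33.40°
edge 2: e_2 = (-5.04, -1.08);  n_2 = (-0.2095, +0.9778)
edge 5: e_5 = (+4.00, -0.50);  n_5 = (-0.1240, -0.9923)
∠(n_2, n_5) = 160.78°
δ = |180° − 160.78°| = 19.22°
19.22° ≤ 2α = 33.40°  →  valid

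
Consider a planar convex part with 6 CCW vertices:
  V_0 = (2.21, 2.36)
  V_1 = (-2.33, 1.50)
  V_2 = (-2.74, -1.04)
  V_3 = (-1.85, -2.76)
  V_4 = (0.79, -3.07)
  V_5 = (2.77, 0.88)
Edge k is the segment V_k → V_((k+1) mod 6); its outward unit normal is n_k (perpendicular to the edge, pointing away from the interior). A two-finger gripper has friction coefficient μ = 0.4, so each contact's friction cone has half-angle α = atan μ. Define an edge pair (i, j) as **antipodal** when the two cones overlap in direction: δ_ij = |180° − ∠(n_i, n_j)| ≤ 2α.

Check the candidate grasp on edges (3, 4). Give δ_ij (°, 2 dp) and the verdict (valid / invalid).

α = atan 0.4 = 21.80°;  2α = 43.60°
edge 3: e_3 = (+2.64, -0.31);  n_3 = (-0.1166, -0.9932)
edge 4: e_4 = (+1.98, +3.95);  n_4 = (+0.8940, -0.4481)
∠(n_3, n_4) = 70.07°
δ = |180° − 70.07°| = 109.93°
109.93° > 2α = 43.60°  →  invalid

δ = 109.93°, invalid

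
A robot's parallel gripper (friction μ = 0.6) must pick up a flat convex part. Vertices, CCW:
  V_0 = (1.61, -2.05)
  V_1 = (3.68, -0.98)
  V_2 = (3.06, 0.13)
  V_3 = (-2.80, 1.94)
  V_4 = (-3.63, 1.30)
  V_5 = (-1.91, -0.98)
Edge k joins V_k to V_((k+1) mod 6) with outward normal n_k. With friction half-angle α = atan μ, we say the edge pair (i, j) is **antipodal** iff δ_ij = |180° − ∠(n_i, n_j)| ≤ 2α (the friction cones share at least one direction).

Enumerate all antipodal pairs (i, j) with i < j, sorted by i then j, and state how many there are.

α = atan 0.6 = 30.96°;  2α = 61.93°
n_0 = (+0.4592, -0.8883)
n_1 = (+0.8730, +0.4876)
n_2 = (+0.2951, +0.9555)
n_3 = (-0.6106, +0.7919)
n_4 = (-0.7983, -0.6022)
n_5 = (-0.2908, -0.9568)
  (0,1): δ = 88.15°  ·
  (0,2): δ = 44.50°  ✓
  (0,3): δ = 10.30°  ✓
  (0,4): δ = 99.70°  ·
  (0,5): δ = 135.76°  ·
  (1,2): δ = 136.35°  ·
  (1,3): δ = 81.55°  ·
  (1,4): δ = 7.84°  ✓
  (1,5): δ = 43.91°  ✓
  (2,3): δ = 125.20°  ·
  (2,4): δ = 35.81°  ✓
  (2,5): δ = 0.26°  ✓
  (3,4): δ = 90.60°  ·
  (3,5): δ = 54.54°  ✓
  (4,5): δ = 143.94°  ·
antipodal pairs: 7

count = 7; pairs: (0,2), (0,3), (1,4), (1,5), (2,4), (2,5), (3,5)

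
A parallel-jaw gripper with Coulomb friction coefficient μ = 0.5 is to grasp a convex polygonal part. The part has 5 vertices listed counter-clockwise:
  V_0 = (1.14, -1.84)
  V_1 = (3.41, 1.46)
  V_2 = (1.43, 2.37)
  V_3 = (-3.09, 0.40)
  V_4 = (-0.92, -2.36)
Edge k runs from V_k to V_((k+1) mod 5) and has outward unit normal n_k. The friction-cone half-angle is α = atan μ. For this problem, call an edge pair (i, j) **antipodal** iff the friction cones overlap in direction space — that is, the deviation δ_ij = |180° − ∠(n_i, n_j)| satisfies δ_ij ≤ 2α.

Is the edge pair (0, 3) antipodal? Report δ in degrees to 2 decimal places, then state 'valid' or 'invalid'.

δ = 72.70°, invalid

α = atan 0.5 = 26.57°;  2α = 53.13°
edge 0: e_0 = (+2.27, +3.30);  n_0 = (+0.8239, -0.5667)
edge 3: e_3 = (+2.17, -2.76);  n_3 = (-0.7861, -0.6181)
∠(n_0, n_3) = 107.30°
δ = |180° − 107.30°| = 72.70°
72.70° > 2α = 53.13°  →  invalid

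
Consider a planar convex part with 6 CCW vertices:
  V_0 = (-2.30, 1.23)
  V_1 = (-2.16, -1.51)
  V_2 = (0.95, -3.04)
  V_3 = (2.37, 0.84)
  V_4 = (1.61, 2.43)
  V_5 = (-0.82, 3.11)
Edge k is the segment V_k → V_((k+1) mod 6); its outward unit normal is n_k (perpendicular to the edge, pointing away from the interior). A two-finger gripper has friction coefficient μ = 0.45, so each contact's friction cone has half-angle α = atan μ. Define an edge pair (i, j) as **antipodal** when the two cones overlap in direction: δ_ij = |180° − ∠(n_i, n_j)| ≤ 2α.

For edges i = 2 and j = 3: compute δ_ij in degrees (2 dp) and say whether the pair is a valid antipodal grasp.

δ = 134.35°, invalid

α = atan 0.45 = 24.23°;  2α = 48.46°
edge 2: e_2 = (+1.42, +3.88);  n_2 = (+0.9391, -0.3437)
edge 3: e_3 = (-0.76, +1.59);  n_3 = (+0.9022, +0.4313)
∠(n_2, n_3) = 45.65°
δ = |180° − 45.65°| = 134.35°
134.35° > 2α = 48.46°  →  invalid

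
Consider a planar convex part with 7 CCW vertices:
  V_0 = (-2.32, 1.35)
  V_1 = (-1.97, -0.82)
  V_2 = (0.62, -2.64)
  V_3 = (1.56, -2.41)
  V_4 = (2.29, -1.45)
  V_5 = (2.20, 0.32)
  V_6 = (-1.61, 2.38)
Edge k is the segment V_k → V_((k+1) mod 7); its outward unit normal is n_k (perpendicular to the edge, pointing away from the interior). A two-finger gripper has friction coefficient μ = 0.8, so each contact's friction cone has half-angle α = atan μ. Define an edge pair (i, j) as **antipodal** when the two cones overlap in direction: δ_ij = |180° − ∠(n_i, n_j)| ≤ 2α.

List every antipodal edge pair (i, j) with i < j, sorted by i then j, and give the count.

count = 9; pairs: (0,3), (0,4), (0,5), (1,4), (1,5), (2,5), (2,6), (3,6), (4,6)

α = atan 0.8 = 38.66°;  2α = 77.32°
n_0 = (-0.9872, -0.1592)
n_1 = (-0.5749, -0.8182)
n_2 = (+0.2377, -0.9713)
n_3 = (+0.7960, -0.6053)
n_4 = (+0.9987, +0.0508)
n_5 = (+0.4756, +0.8797)
n_6 = (-0.8233, +0.5675)
  (0,1): δ = 134.26°  ·
  (0,2): δ = 85.41°  ·
  (0,3): δ = 46.41°  ✓
  (0,4): δ = 6.25°  ✓
  (0,5): δ = 52.44°  ✓
  (0,6): δ = 136.26°  ·
  (1,2): δ = 131.16°  ·
  (1,3): δ = 92.15°  ·
  (1,4): δ = 51.99°  ✓
  (1,5): δ = 6.70°  ✓
  (1,6): δ = 90.52°  ·
  (2,3): δ = 141.00°  ·
  (2,4): δ = 100.84°  ·
  (2,5): δ = 42.15°  ✓
  (2,6): δ = 41.67°  ✓
  (3,4): δ = 139.84°  ·
  (3,5): δ = 81.15°  ·
  (3,6): δ = 2.67°  ✓
  (4,5): δ = 121.31°  ·
  (4,6): δ = 37.49°  ✓
  (5,6): δ = 96.18°  ·
antipodal pairs: 9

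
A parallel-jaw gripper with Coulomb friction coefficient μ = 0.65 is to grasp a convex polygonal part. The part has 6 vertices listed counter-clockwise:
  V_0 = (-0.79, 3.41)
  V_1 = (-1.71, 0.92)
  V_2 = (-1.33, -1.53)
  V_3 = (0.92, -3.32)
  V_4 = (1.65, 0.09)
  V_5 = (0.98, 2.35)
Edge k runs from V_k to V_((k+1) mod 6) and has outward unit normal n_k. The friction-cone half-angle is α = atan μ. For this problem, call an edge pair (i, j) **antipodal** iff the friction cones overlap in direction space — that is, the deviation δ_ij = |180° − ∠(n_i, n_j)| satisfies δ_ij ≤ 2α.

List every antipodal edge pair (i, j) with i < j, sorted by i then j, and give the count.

count = 8; pairs: (0,3), (0,4), (1,3), (1,4), (1,5), (2,3), (2,4), (2,5)

α = atan 0.65 = 33.02°;  2α = 66.05°
n_0 = (-0.9380, +0.3466)
n_1 = (-0.9882, -0.1533)
n_2 = (-0.6226, -0.7826)
n_3 = (+0.9778, -0.2093)
n_4 = (+0.9588, +0.2842)
n_5 = (+0.5138, +0.8579)
  (0,1): δ = 150.91°  ·
  (0,2): δ = 108.23°  ·
  (0,3): δ = 8.19°  ✓
  (0,4): δ = 36.79°  ✓
  (0,5): δ = 79.36°  ·
  (1,2): δ = 137.32°  ·
  (1,3): δ = 20.90°  ✓
  (1,4): δ = 7.70°  ✓
  (1,5): δ = 50.27°  ✓
  (2,3): δ = 63.58°  ✓
  (2,4): δ = 34.98°  ✓
  (2,5): δ = 7.59°  ✓
  (3,4): δ = 151.40°  ·
  (3,5): δ = 108.83°  ·
  (4,5): δ = 137.43°  ·
antipodal pairs: 8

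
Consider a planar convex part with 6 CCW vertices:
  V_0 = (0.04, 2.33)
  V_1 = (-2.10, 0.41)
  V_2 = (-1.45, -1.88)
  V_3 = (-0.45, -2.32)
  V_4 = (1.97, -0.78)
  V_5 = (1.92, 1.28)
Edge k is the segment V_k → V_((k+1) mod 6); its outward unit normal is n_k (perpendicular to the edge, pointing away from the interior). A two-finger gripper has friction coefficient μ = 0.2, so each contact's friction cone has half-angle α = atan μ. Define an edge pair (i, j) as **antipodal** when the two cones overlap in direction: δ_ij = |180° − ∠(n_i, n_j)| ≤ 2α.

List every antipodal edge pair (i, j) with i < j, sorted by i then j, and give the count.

count = 3; pairs: (0,3), (1,4), (2,5)

α = atan 0.2 = 11.31°;  2α = 22.62°
n_0 = (-0.6678, +0.7443)
n_1 = (-0.9620, -0.2731)
n_2 = (-0.4027, -0.9153)
n_3 = (+0.5369, -0.8437)
n_4 = (+0.9997, +0.0243)
n_5 = (+0.4876, +0.8731)
  (0,1): δ = 116.05°  ·
  (0,2): δ = 65.65°  ·
  (0,3): δ = 9.43°  ✓
  (0,4): δ = 49.49°  ·
  (0,5): δ = 108.92°  ·
  (1,2): δ = 129.60°  ·
  (1,3): δ = 73.38°  ·
  (1,4): δ = 14.46°  ✓
  (1,5): δ = 44.97°  ·
  (2,3): δ = 123.78°  ·
  (2,4): δ = 64.86°  ·
  (2,5): δ = 5.43°  ✓
  (3,4): δ = 121.08°  ·
  (3,5): δ = 61.66°  ·
  (4,5): δ = 120.57°  ·
antipodal pairs: 3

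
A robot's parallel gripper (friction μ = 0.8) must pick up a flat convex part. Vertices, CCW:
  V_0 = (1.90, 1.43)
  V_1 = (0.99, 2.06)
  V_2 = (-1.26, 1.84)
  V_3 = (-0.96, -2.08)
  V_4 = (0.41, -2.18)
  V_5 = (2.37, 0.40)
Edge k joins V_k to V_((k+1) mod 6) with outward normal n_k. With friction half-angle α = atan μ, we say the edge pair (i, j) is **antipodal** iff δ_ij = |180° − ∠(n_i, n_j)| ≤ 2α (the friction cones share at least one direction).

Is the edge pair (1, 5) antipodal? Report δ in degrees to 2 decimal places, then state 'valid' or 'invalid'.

δ = 108.94°, invalid

α = atan 0.8 = 38.66°;  2α = 77.32°
edge 1: e_1 = (-2.25, -0.22);  n_1 = (-0.0973, +0.9953)
edge 5: e_5 = (-0.47, +1.03);  n_5 = (+0.9098, +0.4151)
∠(n_1, n_5) = 71.06°
δ = |180° − 71.06°| = 108.94°
108.94° > 2α = 77.32°  →  invalid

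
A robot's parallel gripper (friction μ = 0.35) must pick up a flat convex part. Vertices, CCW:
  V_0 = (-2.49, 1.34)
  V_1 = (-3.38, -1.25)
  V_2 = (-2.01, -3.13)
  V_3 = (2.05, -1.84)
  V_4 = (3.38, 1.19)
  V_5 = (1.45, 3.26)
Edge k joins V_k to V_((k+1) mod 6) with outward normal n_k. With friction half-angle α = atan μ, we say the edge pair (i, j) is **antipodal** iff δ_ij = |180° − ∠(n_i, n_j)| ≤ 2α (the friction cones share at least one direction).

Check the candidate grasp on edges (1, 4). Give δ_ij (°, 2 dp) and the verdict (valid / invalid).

α = atan 0.35 = 19.29°;  2α = 38.58°
edge 1: e_1 = (+1.37, -1.88);  n_1 = (-0.8082, -0.5889)
edge 4: e_4 = (-1.93, +2.07);  n_4 = (+0.7314, +0.6819)
∠(n_1, n_4) = 173.09°
δ = |180° − 173.09°| = 6.91°
6.91° ≤ 2α = 38.58°  →  valid

δ = 6.91°, valid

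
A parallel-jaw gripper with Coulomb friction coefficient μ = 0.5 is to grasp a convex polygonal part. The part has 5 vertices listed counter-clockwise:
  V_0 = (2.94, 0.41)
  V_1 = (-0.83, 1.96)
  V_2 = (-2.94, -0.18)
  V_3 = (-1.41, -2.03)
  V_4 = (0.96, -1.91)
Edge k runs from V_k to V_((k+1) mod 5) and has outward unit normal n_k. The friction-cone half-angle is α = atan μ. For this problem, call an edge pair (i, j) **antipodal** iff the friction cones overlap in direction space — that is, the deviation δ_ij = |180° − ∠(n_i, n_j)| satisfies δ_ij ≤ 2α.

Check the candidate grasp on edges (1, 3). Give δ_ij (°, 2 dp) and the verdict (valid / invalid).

α = atan 0.5 = 26.57°;  2α = 53.13°
edge 1: e_1 = (-2.11, -2.14);  n_1 = (-0.7121, +0.7021)
edge 3: e_3 = (+2.37, +0.12);  n_3 = (+0.0506, -0.9987)
∠(n_1, n_3) = 137.49°
δ = |180° − 137.49°| = 42.51°
42.51° ≤ 2α = 53.13°  →  valid

δ = 42.51°, valid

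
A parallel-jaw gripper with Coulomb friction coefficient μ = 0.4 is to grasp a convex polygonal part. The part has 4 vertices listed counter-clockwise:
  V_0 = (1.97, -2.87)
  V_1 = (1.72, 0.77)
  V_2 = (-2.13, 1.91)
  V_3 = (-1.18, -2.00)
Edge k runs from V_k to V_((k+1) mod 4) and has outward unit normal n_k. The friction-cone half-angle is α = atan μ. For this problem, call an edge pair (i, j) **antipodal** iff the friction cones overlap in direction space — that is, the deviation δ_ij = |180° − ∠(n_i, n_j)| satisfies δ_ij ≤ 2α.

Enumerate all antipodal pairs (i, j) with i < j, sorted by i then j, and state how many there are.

count = 2; pairs: (0,2), (1,3)

α = atan 0.4 = 21.80°;  2α = 43.60°
n_0 = (+0.9976, +0.0685)
n_1 = (+0.2839, +0.9588)
n_2 = (-0.9717, -0.2361)
n_3 = (-0.2662, -0.9639)
  (0,1): δ = 110.42°  ·
  (0,2): δ = 9.73°  ✓
  (0,3): δ = 70.63°  ·
  (1,2): δ = 59.85°  ·
  (1,3): δ = 1.05°  ✓
  (2,3): δ = 119.10°  ·
antipodal pairs: 2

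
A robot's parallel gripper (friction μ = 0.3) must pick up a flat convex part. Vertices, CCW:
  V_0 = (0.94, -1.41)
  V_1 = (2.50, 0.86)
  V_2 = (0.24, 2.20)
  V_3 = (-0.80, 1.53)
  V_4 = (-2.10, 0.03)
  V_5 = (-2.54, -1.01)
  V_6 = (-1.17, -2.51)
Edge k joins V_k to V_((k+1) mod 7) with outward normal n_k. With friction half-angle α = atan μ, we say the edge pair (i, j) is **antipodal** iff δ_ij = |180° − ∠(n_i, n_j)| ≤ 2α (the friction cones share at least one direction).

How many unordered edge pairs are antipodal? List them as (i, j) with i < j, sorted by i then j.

count = 6; pairs: (0,2), (0,3), (0,4), (1,5), (2,6), (3,6)

α = atan 0.3 = 16.70°;  2α = 33.40°
n_0 = (+0.8241, -0.5664)
n_1 = (+0.5100, +0.8602)
n_2 = (-0.5416, +0.8407)
n_3 = (-0.7557, +0.6549)
n_4 = (-0.9210, +0.3896)
n_5 = (-0.7384, -0.6744)
n_6 = (+0.4623, -0.8867)
  (0,1): δ = 86.17°  ·
  (0,2): δ = 22.71°  ✓
  (0,3): δ = 6.42°  ✓
  (0,4): δ = 11.57°  ✓
  (0,5): δ = 76.90°  ·
  (0,6): δ = 152.03°  ·
  (1,2): δ = 116.54°  ·
  (1,3): δ = 100.25°  ·
  (1,4): δ = 82.27°  ·
  (1,5): δ = 16.93°  ✓
  (1,6): δ = 58.20°  ·
  (2,3): δ = 163.71°  ·
  (2,4): δ = 145.72°  ·
  (2,5): δ = 80.38°  ·
  (2,6): δ = 5.26°  ✓
  (3,4): δ = 162.02°  ·
  (3,5): δ = 96.68°  ·
  (3,6): δ = 21.55°  ✓
  (4,5): δ = 114.66°  ·
  (4,6): δ = 39.53°  ·
  (5,6): δ = 104.87°  ·
antipodal pairs: 6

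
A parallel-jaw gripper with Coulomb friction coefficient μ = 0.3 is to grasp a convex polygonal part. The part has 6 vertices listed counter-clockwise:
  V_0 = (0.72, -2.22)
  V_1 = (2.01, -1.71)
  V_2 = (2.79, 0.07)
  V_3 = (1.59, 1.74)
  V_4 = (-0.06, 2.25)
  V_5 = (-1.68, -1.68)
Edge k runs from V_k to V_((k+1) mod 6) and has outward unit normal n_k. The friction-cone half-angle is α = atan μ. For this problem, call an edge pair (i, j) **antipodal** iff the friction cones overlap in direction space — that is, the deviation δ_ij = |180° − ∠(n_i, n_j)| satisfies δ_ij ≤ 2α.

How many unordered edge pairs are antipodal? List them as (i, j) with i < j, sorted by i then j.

α = atan 0.3 = 16.70°;  2α = 33.40°
n_0 = (+0.3677, -0.9300)
n_1 = (+0.9159, -0.4014)
n_2 = (+0.8121, +0.5835)
n_3 = (+0.2953, +0.9554)
n_4 = (-0.9245, +0.3811)
n_5 = (-0.2195, -0.9756)
  (0,1): δ = 135.23°  ·
  (0,2): δ = 75.87°  ·
  (0,3): δ = 38.75°  ·
  (0,4): δ = 46.03°  ·
  (0,5): δ = 145.75°  ·
  (1,2): δ = 120.64°  ·
  (1,3): δ = 83.51°  ·
  (1,4): δ = 1.26°  ✓
  (1,5): δ = 100.98°  ·
  (2,3): δ = 142.88°  ·
  (2,4): δ = 58.10°  ·
  (2,5): δ = 41.62°  ·
  (3,4): δ = 95.23°  ·
  (3,5): δ = 4.50°  ✓
  (4,5): δ = 80.28°  ·
antipodal pairs: 2

count = 2; pairs: (1,4), (3,5)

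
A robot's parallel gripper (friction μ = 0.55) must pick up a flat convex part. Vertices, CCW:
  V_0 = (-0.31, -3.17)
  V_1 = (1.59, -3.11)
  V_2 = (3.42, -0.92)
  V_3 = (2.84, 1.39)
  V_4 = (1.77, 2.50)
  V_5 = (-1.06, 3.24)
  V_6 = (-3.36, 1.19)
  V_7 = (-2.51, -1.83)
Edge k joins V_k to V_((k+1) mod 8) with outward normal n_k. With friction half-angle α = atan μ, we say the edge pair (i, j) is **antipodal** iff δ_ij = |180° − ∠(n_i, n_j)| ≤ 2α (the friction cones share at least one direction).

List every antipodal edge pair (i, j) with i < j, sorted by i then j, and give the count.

α = atan 0.55 = 28.81°;  2α = 57.62°
n_0 = (+0.0316, -0.9995)
n_1 = (+0.7674, -0.6412)
n_2 = (+0.9699, +0.2435)
n_3 = (+0.7200, +0.6940)
n_4 = (+0.2530, +0.9675)
n_5 = (-0.6654, +0.7465)
n_6 = (-0.9626, -0.2709)
n_7 = (-0.5202, -0.8540)
  (0,1): δ = 131.69°  ·
  (0,2): δ = 77.71°  ·
  (0,3): δ = 47.86°  ✓
  (0,4): δ = 16.46°  ✓
  (0,5): δ = 39.90°  ✓
  (0,6): δ = 103.91°  ·
  (0,7): δ = 146.85°  ·
  (1,2): δ = 126.02°  ·
  (1,3): δ = 96.17°  ·
  (1,4): δ = 64.77°  ·
  (1,5): δ = 8.41°  ✓
  (1,6): δ = 55.60°  ✓
  (1,7): δ = 98.54°  ·
  (2,3): δ = 150.15°  ·
  (2,4): δ = 118.75°  ·
  (2,5): δ = 62.38°  ·
  (2,6): δ = 1.63°  ✓
  (2,7): δ = 44.56°  ✓
  (3,4): δ = 148.60°  ·
  (3,5): δ = 92.24°  ·
  (3,6): δ = 28.23°  ✓
  (3,7): δ = 14.71°  ✓
  (4,5): δ = 123.64°  ·
  (4,6): δ = 59.63°  ·
  (4,7): δ = 16.69°  ✓
  (5,6): δ = 115.99°  ·
  (5,7): δ = 73.06°  ·
  (6,7): δ = 137.06°  ·
antipodal pairs: 10

count = 10; pairs: (0,3), (0,4), (0,5), (1,5), (1,6), (2,6), (2,7), (3,6), (3,7), (4,7)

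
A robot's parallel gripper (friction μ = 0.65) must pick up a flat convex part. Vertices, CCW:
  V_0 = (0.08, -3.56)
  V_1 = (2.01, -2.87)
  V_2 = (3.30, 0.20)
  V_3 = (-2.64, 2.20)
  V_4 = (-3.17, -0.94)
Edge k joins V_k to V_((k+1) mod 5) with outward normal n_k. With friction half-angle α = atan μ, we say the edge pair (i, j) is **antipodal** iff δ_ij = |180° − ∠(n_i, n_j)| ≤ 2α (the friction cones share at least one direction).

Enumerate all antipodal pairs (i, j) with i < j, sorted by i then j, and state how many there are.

count = 4; pairs: (0,2), (0,3), (1,3), (2,4)

α = atan 0.65 = 33.02°;  2α = 66.05°
n_0 = (+0.3366, -0.9416)
n_1 = (+0.9219, -0.3874)
n_2 = (+0.3191, +0.9477)
n_3 = (-0.9861, +0.1664)
n_4 = (-0.6276, -0.7785)
  (0,1): δ = 132.46°  ·
  (0,2): δ = 38.28°  ✓
  (0,3): δ = 60.75°  ✓
  (0,4): δ = 121.45°  ·
  (1,2): δ = 85.82°  ·
  (1,3): δ = 13.21°  ✓
  (1,4): δ = 73.92°  ·
  (2,3): δ = 80.97°  ·
  (2,4): δ = 20.27°  ✓
  (3,4): δ = 119.29°  ·
antipodal pairs: 4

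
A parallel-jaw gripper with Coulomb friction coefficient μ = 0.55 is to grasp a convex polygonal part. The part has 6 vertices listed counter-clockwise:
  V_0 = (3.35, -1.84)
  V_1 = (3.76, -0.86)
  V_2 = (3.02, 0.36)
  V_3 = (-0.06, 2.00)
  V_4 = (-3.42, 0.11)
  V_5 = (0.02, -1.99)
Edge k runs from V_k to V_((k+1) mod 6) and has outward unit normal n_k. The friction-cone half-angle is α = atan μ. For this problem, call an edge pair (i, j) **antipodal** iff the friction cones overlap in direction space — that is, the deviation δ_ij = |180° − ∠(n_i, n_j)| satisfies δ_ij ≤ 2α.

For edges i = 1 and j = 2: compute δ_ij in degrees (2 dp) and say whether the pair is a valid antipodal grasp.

α = atan 0.55 = 28.81°;  2α = 57.62°
edge 1: e_1 = (-0.74, +1.22);  n_1 = (+0.8550, +0.5186)
edge 2: e_2 = (-3.08, +1.64);  n_2 = (+0.4700, +0.8827)
∠(n_1, n_2) = 30.73°
δ = |180° − 30.73°| = 149.27°
149.27° > 2α = 57.62°  →  invalid

δ = 149.27°, invalid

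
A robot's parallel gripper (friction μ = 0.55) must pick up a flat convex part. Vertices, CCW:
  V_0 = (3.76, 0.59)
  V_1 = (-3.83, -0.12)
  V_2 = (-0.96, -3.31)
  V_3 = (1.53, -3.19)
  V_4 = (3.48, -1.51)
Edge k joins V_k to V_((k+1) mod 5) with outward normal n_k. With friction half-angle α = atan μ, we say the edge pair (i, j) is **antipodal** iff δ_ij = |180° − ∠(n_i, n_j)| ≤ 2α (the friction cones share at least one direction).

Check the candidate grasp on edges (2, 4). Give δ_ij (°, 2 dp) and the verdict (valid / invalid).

δ = 100.35°, invalid

α = atan 0.55 = 28.81°;  2α = 57.62°
edge 2: e_2 = (+2.49, +0.12);  n_2 = (+0.0481, -0.9988)
edge 4: e_4 = (+0.28, +2.10);  n_4 = (+0.9912, -0.1322)
∠(n_2, n_4) = 79.65°
δ = |180° − 79.65°| = 100.35°
100.35° > 2α = 57.62°  →  invalid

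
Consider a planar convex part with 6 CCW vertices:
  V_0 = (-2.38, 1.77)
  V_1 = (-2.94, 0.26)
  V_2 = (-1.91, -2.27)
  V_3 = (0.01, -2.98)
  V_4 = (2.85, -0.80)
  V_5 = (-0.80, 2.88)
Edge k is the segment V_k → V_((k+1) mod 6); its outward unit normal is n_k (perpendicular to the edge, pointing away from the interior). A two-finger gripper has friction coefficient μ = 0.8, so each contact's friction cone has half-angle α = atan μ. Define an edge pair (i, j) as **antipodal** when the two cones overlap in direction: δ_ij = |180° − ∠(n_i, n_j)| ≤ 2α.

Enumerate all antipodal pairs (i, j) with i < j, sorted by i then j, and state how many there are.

α = atan 0.8 = 38.66°;  2α = 77.32°
n_0 = (-0.9376, +0.3477)
n_1 = (-0.9262, -0.3771)
n_2 = (-0.3468, -0.9379)
n_3 = (+0.6089, -0.7932)
n_4 = (+0.7100, +0.7042)
n_5 = (-0.5749, +0.8183)
  (0,1): δ = 137.50°  ·
  (0,2): δ = 89.95°  ·
  (0,3): δ = 32.14°  ✓
  (0,4): δ = 65.11°  ✓
  (0,5): δ = 145.44°  ·
  (1,2): δ = 132.45°  ·
  (1,3): δ = 74.64°  ✓
  (1,4): δ = 22.61°  ✓
  (1,5): δ = 102.94°  ·
  (2,3): δ = 122.20°  ·
  (2,4): δ = 24.94°  ✓
  (2,5): δ = 55.38°  ✓
  (3,4): δ = 82.74°  ·
  (3,5): δ = 2.42°  ✓
  (4,5): δ = 99.68°  ·
antipodal pairs: 7

count = 7; pairs: (0,3), (0,4), (1,3), (1,4), (2,4), (2,5), (3,5)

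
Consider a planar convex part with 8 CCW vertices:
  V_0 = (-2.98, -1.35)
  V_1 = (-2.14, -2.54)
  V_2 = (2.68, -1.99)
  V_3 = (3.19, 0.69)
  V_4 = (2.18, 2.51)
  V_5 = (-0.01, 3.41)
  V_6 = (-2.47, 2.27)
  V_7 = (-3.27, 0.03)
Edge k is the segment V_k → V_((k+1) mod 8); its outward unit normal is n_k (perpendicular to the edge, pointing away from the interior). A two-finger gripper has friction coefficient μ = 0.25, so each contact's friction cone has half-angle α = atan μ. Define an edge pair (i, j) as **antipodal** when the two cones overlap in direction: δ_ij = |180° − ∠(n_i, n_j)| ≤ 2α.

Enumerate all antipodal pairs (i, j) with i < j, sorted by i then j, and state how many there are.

α = atan 0.25 = 14.04°;  2α = 28.07°
n_0 = (-0.8170, -0.5767)
n_1 = (+0.1134, -0.9936)
n_2 = (+0.9824, -0.1869)
n_3 = (+0.8744, +0.4852)
n_4 = (+0.3801, +0.9249)
n_5 = (-0.4205, +0.9073)
n_6 = (-0.9417, +0.3363)
n_7 = (-0.9786, -0.2057)
  (0,1): δ = 118.71°  ·
  (0,2): δ = 45.99°  ·
  (0,3): δ = 6.19°  ✓
  (0,4): δ = 32.44°  ·
  (0,5): δ = 79.65°  ·
  (0,6): δ = 125.13°  ·
  (0,7): δ = 156.65°  ·
  (1,2): δ = 107.28°  ·
  (1,3): δ = 67.48°  ·
  (1,4): δ = 28.85°  ·
  (1,5): δ = 18.35°  ✓
  (1,6): δ = 63.84°  ·
  (1,7): δ = 95.36°  ·
  (2,3): δ = 140.20°  ·
  (2,4): δ = 101.57°  ·
  (2,5): δ = 54.36°  ·
  (2,6): δ = 8.88°  ✓
  (2,7): δ = 22.64°  ✓
  (3,4): δ = 141.37°  ·
  (3,5): δ = 94.16°  ·
  (3,6): δ = 48.68°  ·
  (3,7): δ = 17.16°  ✓
  (4,5): δ = 132.80°  ·
  (4,6): δ = 87.31°  ·
  (4,7): δ = 55.79°  ·
  (5,6): δ = 134.52°  ·
  (5,7): δ = 103.00°  ·
  (6,7): δ = 148.48°  ·
antipodal pairs: 5

count = 5; pairs: (0,3), (1,5), (2,6), (2,7), (3,7)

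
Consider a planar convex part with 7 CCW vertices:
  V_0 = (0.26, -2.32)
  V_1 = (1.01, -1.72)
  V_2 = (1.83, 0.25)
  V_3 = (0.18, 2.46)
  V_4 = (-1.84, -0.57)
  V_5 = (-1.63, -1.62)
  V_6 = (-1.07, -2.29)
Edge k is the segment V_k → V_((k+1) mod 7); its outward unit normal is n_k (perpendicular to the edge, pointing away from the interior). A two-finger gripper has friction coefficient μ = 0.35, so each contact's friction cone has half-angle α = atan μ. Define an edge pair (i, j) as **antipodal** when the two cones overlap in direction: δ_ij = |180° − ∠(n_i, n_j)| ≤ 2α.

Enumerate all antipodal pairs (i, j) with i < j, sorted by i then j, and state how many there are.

α = atan 0.35 = 19.29°;  2α = 38.58°
n_0 = (+0.6247, -0.7809)
n_1 = (+0.9232, -0.3843)
n_2 = (+0.8013, +0.5983)
n_3 = (-0.8321, +0.5547)
n_4 = (-0.9806, -0.1961)
n_5 = (-0.7673, -0.6413)
n_6 = (-0.0226, -0.9997)
  (0,1): δ = 151.26°  ·
  (0,2): δ = 91.91°  ·
  (0,3): δ = 17.65°  ✓
  (0,4): δ = 62.65°  ·
  (0,5): δ = 91.23°  ·
  (0,6): δ = 140.05°  ·
  (1,2): δ = 120.66°  ·
  (1,3): δ = 11.09°  ✓
  (1,4): δ = 33.91°  ✓
  (1,5): δ = 62.49°  ·
  (1,6): δ = 111.31°  ·
  (2,3): δ = 70.44°  ·
  (2,4): δ = 25.44°  ✓
  (2,5): δ = 3.14°  ✓
  (2,6): δ = 51.96°  ·
  (3,4): δ = 135.00°  ·
  (3,5): δ = 106.42°  ·
  (3,6): δ = 57.60°  ·
  (4,5): δ = 151.42°  ·
  (4,6): δ = 102.60°  ·
  (5,6): δ = 131.18°  ·
antipodal pairs: 5

count = 5; pairs: (0,3), (1,3), (1,4), (2,4), (2,5)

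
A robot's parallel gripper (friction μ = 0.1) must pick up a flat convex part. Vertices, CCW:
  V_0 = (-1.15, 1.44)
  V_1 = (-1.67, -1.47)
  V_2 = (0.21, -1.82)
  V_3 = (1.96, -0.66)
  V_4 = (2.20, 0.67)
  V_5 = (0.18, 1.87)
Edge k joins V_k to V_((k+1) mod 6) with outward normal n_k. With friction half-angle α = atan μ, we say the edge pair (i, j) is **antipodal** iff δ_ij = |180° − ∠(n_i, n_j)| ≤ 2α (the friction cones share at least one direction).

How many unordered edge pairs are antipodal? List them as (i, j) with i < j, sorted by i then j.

count = 1; pairs: (0,3)

α = atan 0.1 = 5.71°;  2α = 11.42°
n_0 = (-0.9844, +0.1759)
n_1 = (-0.1830, -0.9831)
n_2 = (+0.5525, -0.8335)
n_3 = (+0.9841, -0.1776)
n_4 = (+0.5107, +0.8597)
n_5 = (-0.3076, +0.9515)
  (0,1): δ = 90.41°  ·
  (0,2): δ = 46.33°  ·
  (0,3): δ = 0.10°  ✓
  (0,4): δ = 69.42°  ·
  (0,5): δ = 118.05°  ·
  (1,2): δ = 135.92°  ·
  (1,3): δ = 89.68°  ·
  (1,4): δ = 20.17°  ·
  (1,5): δ = 28.46°  ·
  (2,3): δ = 133.77°  ·
  (2,4): δ = 64.25°  ·
  (2,5): δ = 15.62°  ·
  (3,4): δ = 110.48°  ·
  (3,5): δ = 61.85°  ·
  (4,5): δ = 131.37°  ·
antipodal pairs: 1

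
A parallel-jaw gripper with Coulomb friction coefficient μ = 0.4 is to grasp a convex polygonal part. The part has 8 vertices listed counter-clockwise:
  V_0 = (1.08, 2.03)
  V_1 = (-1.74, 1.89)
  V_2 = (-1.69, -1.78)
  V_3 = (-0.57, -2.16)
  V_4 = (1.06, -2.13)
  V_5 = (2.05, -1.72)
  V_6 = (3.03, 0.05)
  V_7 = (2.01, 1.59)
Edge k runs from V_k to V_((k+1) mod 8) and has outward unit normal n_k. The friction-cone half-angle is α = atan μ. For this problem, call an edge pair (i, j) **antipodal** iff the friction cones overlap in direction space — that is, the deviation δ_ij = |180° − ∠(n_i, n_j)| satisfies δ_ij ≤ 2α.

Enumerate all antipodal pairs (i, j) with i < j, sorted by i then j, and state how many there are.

α = atan 0.4 = 21.80°;  2α = 43.60°
n_0 = (-0.0496, +0.9988)
n_1 = (-0.9999, -0.0136)
n_2 = (-0.3213, -0.9470)
n_3 = (+0.0184, -0.9998)
n_4 = (+0.3826, -0.9239)
n_5 = (+0.8749, -0.4844)
n_6 = (+0.8337, +0.5522)
n_7 = (+0.4277, +0.9039)
  (0,1): δ = 92.06°  ·
  (0,2): δ = 21.58°  ✓
  (0,3): δ = 1.79°  ✓
  (0,4): δ = 19.65°  ✓
  (0,5): δ = 58.19°  ·
  (0,6): δ = 120.68°  ·
  (0,7): δ = 151.84°  ·
  (1,2): δ = 109.52°  ·
  (1,3): δ = 89.73°  ·
  (1,4): δ = 68.28°  ·
  (1,5): δ = 29.75°  ✓
  (1,6): δ = 32.74°  ✓
  (1,7): δ = 63.90°  ·
  (2,3): δ = 160.20°  ·
  (2,4): δ = 138.76°  ·
  (2,5): δ = 100.23°  ·
  (2,6): δ = 37.74°  ✓
  (2,7): δ = 6.58°  ✓
  (3,4): δ = 158.56°  ·
  (3,5): δ = 120.03°  ·
  (3,6): δ = 57.54°  ·
  (3,7): δ = 26.37°  ✓
  (4,5): δ = 141.47°  ·
  (4,6): δ = 78.98°  ·
  (4,7): δ = 47.82°  ·
  (5,6): δ = 117.51°  ·
  (5,7): δ = 86.35°  ·
  (6,7): δ = 148.84°  ·
antipodal pairs: 8

count = 8; pairs: (0,2), (0,3), (0,4), (1,5), (1,6), (2,6), (2,7), (3,7)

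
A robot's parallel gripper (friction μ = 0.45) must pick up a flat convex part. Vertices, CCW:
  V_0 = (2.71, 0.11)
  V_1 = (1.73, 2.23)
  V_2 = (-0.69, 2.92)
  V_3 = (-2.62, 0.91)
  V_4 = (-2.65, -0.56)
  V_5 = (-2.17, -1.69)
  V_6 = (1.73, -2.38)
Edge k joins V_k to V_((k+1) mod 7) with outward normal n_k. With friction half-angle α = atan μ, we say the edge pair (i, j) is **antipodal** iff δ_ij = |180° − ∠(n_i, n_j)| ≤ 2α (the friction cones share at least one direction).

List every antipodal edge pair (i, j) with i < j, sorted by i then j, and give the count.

count = 6; pairs: (0,3), (0,4), (1,5), (2,6), (3,6), (4,6)

α = atan 0.45 = 24.23°;  2α = 48.46°
n_0 = (+0.9077, +0.4196)
n_1 = (+0.2742, +0.9617)
n_2 = (-0.7213, +0.6926)
n_3 = (-0.9998, +0.0204)
n_4 = (-0.9204, -0.3910)
n_5 = (-0.1742, -0.9847)
n_6 = (+0.9305, -0.3662)
  (0,1): δ = 130.72°  ·
  (0,2): δ = 68.65°  ·
  (0,3): δ = 25.98°  ✓
  (0,4): δ = 1.79°  ✓
  (0,5): δ = 55.16°  ·
  (0,6): δ = 133.71°  ·
  (1,2): δ = 117.92°  ·
  (1,3): δ = 75.26°  ·
  (1,4): δ = 51.07°  ·
  (1,5): δ = 5.88°  ✓
  (1,6): δ = 84.43°  ·
  (2,3): δ = 137.33°  ·
  (2,4): δ = 113.15°  ·
  (2,5): δ = 56.20°  ·
  (2,6): δ = 22.35°  ✓
  (3,4): δ = 155.82°  ·
  (3,5): δ = 98.86°  ·
  (3,6): δ = 20.31°  ✓
  (4,5): δ = 123.05°  ·
  (4,6): δ = 44.50°  ✓
  (5,6): δ = 101.45°  ·
antipodal pairs: 6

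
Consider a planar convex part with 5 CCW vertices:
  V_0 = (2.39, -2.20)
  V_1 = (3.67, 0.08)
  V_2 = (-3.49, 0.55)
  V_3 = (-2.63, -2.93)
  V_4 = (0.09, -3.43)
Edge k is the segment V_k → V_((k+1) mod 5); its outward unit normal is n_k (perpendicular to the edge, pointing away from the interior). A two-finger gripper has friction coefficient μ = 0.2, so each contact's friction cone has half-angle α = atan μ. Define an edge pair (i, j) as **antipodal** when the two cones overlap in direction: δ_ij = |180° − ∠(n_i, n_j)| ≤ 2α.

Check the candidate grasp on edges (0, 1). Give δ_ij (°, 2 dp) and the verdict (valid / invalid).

δ = 64.45°, invalid

α = atan 0.2 = 11.31°;  2α = 22.62°
edge 0: e_0 = (+1.28, +2.28);  n_0 = (+0.8720, -0.4895)
edge 1: e_1 = (-7.16, +0.47);  n_1 = (+0.0655, +0.9979)
∠(n_0, n_1) = 115.55°
δ = |180° − 115.55°| = 64.45°
64.45° > 2α = 22.62°  →  invalid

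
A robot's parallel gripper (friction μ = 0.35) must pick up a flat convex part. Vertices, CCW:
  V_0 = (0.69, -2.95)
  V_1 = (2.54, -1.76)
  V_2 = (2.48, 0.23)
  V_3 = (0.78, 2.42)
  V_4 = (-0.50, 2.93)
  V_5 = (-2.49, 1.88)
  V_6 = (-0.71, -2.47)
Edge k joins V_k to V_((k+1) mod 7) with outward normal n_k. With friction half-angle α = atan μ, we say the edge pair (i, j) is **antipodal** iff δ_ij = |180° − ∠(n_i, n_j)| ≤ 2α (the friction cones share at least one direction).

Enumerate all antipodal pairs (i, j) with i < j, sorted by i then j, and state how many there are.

count = 5; pairs: (0,4), (1,5), (2,5), (2,6), (3,6)

α = atan 0.35 = 19.29°;  2α = 38.58°
n_0 = (+0.5410, -0.8410)
n_1 = (+0.9995, +0.0301)
n_2 = (+0.7899, +0.6132)
n_3 = (+0.3701, +0.9290)
n_4 = (-0.4667, +0.8844)
n_5 = (-0.9255, -0.3787)
n_6 = (-0.3243, -0.9459)
  (0,1): δ = 121.02°  ·
  (0,2): δ = 84.93°  ·
  (0,3): δ = 54.48°  ·
  (0,4): δ = 4.93°  ✓
  (0,5): δ = 79.50°  ·
  (0,6): δ = 128.32°  ·
  (1,2): δ = 143.91°  ·
  (1,3): δ = 113.45°  ·
  (1,4): δ = 63.91°  ·
  (1,5): δ = 20.53°  ✓
  (1,6): δ = 69.35°  ·
  (2,3): δ = 149.54°  ·
  (2,4): δ = 100.00°  ·
  (2,5): δ = 15.57°  ✓
  (2,6): δ = 33.25°  ✓
  (3,4): δ = 130.46°  ·
  (3,5): δ = 46.02°  ·
  (3,6): δ = 2.80°  ✓
  (4,5): δ = 95.56°  ·
  (4,6): δ = 46.74°  ·
  (5,6): δ = 131.18°  ·
antipodal pairs: 5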